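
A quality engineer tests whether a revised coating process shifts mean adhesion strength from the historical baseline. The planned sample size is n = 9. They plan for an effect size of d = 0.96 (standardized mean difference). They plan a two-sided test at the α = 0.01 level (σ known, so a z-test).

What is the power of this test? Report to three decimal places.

Power ≈ 0.620

Noncentrality parameter: δ = d·√n = 0.96 × √9 = 2.8800
Two-sided α = 0.01 → critical value z_{0.005} = 2.576.
Power = Φ(δ − 2.576) + Φ(−δ − 2.576) = Φ(0.304) + Φ(-5.456) = 0.6195 + 0.0000 = 0.6195.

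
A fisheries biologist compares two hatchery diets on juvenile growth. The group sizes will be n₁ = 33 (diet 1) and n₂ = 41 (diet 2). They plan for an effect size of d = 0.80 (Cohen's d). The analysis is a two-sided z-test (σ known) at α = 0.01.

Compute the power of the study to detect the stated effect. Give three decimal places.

Noncentrality parameter: λ = d / √(1/n₁ + 1/n₂) = 0.80 / √(1/33 + 1/41) = 3.4208
Critical value for a two-sided test at α = 0.01: z_{α/2} = 2.576.
Power = Φ(λ − 2.576) + Φ(−λ − 2.576) = Φ(0.845) + Φ(-5.997) = 0.8009 + 0.0000 = 0.8009.

Power ≈ 0.801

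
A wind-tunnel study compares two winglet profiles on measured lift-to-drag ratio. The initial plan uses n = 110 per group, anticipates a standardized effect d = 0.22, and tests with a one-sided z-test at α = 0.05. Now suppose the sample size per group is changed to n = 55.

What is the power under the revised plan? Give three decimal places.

With n = 55 per group: δ = d·√(n/2) = 0.22 × √(55/2) = 1.1537. Critical value z_{0.05} = 1.645.
Revised power = Φ(δ − 1.645) = Φ(-0.491) = 0.3117.

Power ≈ 0.312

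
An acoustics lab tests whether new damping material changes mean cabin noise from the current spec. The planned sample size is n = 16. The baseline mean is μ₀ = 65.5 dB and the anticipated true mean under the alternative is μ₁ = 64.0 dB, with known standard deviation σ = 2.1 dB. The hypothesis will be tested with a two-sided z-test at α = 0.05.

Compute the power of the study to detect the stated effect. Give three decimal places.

Standardized effect: d = |μ₁ − μ₀| / σ = |64.0 − 65.5| / 2.1 = 0.7143
Noncentrality parameter: δ = d·√n = 0.7143 × √16 = 2.8571
Two-sided α = 0.05 → critical value z_{0.025} = 1.960.
Power = Φ(δ − 1.960) + Φ(−δ − 1.960) = Φ(0.897) + Φ(-4.817) = 0.8152 + 0.0000 = 0.8152.

Power ≈ 0.815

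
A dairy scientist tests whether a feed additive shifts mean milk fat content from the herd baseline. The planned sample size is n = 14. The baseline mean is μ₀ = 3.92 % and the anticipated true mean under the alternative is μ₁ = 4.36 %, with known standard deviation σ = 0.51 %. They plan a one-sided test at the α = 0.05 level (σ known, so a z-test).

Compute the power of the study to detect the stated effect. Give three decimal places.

Power ≈ 0.943

Standardized effect: d = |μ₁ − μ₀| / σ = |4.36 − 3.92| / 0.51 = 0.8627
Noncentrality parameter: λ = d·√n = 0.8627 × √14 = 3.2281
One-sided α = 0.05 → critical value z_{0.05} = 1.645.
Power = Φ(λ − 1.645) = Φ(1.583) = 0.9433.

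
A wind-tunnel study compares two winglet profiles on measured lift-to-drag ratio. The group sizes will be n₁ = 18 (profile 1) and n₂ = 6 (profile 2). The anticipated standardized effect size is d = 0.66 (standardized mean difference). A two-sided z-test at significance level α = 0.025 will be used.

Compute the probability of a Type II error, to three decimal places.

Noncentrality parameter: δ = d / √(1/n₁ + 1/n₂) = 0.66 / √(1/18 + 1/6) = 1.4001
Two-sided α = 0.025 → critical value z_{0.0125} = 2.241.
Power = Φ(δ − 2.241) + Φ(−δ − 2.241) = Φ(-0.841) + Φ(-3.641) = 0.2001 + 0.0001 = 0.2002.
Type II error: β = 1 − power = 1 − 0.2002 = 0.7998.

β ≈ 0.800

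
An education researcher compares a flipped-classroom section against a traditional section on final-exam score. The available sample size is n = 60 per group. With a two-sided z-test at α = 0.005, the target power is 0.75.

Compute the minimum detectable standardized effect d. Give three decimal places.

d ≈ 0.636

Required noncentrality: δ = z_{0.0025} + z_{0.25} = 2.807 + 0.674 = 3.482.
(Lower-tail contribution to power is negligible for δ > 0.)
δ = d·√(n/2) ⇒ d = δ/√(n/2) = 3.482/√(60/2) = 0.6356.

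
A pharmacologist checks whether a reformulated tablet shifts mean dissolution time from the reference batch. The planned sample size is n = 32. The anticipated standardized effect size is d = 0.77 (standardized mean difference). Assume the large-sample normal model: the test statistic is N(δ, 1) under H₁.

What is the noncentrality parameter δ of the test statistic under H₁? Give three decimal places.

δ = d·√n = 0.77 × √32 = 4.3558

δ ≈ 4.356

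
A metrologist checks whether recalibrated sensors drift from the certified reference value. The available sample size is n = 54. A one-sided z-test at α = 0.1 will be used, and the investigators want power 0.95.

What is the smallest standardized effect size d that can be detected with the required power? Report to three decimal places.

Required noncentrality: δ = z_{0.1} + z_{0.05} = 1.282 + 1.645 = 2.926.
δ = d·√n ⇒ d = δ/√n = 2.926/√54 = 0.3982.

d ≈ 0.398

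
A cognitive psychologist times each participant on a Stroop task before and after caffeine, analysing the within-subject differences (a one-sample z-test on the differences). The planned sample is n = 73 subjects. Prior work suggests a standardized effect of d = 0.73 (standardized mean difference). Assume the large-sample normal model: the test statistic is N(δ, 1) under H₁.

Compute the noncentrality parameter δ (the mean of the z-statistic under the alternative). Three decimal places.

δ ≈ 6.237

δ = d·√n = 0.73 × √73 = 6.2371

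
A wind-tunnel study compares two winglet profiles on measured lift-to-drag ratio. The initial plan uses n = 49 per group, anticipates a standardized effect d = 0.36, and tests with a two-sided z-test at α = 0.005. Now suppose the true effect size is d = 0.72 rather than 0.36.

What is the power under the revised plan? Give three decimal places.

Power ≈ 0.775

With d = 0.72: δ = d·√(n/2) = 0.72 × √(49/2) = 3.5638. Critical value z_{0.0025} = 2.807.
Revised power = Φ(δ − 2.807) + Φ(−δ − 2.807) = Φ(0.757) + Φ(-6.371) = 0.7754 + 0.0000 = 0.7754.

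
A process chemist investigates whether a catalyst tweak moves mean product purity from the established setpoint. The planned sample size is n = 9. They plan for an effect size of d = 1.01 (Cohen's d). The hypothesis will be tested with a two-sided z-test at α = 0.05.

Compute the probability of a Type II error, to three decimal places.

β ≈ 0.142

Noncentrality parameter: δ = d·√n = 1.01 × √9 = 3.0300
Two-sided α = 0.05 → critical value z_{0.025} = 1.960.
Power = Φ(δ − 1.960) + Φ(−δ − 1.960) = Φ(1.070) + Φ(-4.990) = 0.8577 + 0.0000 = 0.8577.
Type II error: β = 1 − power = 1 − 0.8577 = 0.1423.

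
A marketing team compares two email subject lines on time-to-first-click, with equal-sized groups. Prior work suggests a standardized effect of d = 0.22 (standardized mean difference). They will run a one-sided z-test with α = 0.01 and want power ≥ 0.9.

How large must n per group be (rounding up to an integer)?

n = 538 per group

For power 0.9 need Φ(δ − z_{0.01}) = 0.9, so δ = z_{0.01} + z_{0.10} = 2.326 + 1.282 = 3.608.
δ = d·√(n/2) ⇒ n = 2(δ/d)² = 2 × (3.608 / 0.22)² = 537.89.
Round up to the next whole unit.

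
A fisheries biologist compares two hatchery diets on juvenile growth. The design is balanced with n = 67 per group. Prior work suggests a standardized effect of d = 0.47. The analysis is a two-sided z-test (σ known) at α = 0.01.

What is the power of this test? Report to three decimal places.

Noncentrality parameter: δ = d·√(n/2) = 0.47 × √(67/2) = 2.7203
Two-sided α = 0.01 → critical value z_{0.005} = 2.576.
Power = Φ(δ − 2.576) + Φ(−δ − 2.576) = Φ(0.144) + Φ(-5.296) = 0.5574 + 0.0000 = 0.5574.

Power ≈ 0.557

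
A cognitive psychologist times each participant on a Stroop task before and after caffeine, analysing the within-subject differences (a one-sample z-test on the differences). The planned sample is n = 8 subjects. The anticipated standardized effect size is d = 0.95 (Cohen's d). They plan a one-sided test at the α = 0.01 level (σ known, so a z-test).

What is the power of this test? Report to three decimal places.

Power ≈ 0.641

Noncentrality parameter: δ = d·√n = 0.95 × √8 = 2.6870
Critical value for a one-sided test at α = 0.01: z_α = 2.326.
Power = Φ(δ − 2.326) = Φ(0.361) = 0.6408.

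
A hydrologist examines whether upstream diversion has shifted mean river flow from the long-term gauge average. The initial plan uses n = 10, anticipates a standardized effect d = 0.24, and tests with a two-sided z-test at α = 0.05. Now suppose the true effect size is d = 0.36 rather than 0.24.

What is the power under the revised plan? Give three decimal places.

With d = 0.36: δ = d·√n = 0.36 × √10 = 1.1384. Critical value z_{0.025} = 1.960.
Revised power = Φ(δ − 1.960) + Φ(−δ − 1.960) = Φ(-0.822) + Φ(-3.098) = 0.2057 + 0.0010 = 0.2066.

Power ≈ 0.207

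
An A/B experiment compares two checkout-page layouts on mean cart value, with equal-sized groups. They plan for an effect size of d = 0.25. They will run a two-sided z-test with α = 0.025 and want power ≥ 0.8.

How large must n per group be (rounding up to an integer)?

Set Φ(δ − 2.241) = 0.8; then δ − 2.241 = Φ⁻¹(0.8) = 0.842, giving δ = 3.083.
(Ignoring the negligible lower-tail rejection probability gives the usual closed-form inversion.)
δ = d·√(n/2) ⇒ n = 2(δ/d)² = 2 × (3.083 / 0.25)² = 304.16.
Rounding up, n = 305 per group.

n = 305 per group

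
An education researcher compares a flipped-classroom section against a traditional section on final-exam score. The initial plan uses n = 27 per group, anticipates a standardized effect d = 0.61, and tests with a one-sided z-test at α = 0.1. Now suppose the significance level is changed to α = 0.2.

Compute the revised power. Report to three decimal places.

δ = d·√(n/2) = 0.61 × √(27/2) = 2.2413 (unchanged). New critical value: z_{0.2} = 0.842.
Revised power = Φ(δ − 0.842) = Φ(1.400) = 0.9192.

Power ≈ 0.919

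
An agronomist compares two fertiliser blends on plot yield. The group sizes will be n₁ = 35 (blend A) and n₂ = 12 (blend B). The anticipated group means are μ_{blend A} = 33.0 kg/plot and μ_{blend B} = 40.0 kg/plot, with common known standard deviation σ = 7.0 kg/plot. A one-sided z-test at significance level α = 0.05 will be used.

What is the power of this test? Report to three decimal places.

Standardized effect: d = |μ_{blend A} − μ_{blend B}| / σ = |33.0 − 40.0| / 7.0 = 1.0000
Noncentrality parameter: δ = d / √(1/n₁ + 1/n₂) = 1.0000 / √(1/35 + 1/12) = 2.9893
Critical value for a one-sided test at α = 0.05: z_α = 1.645.
Power = P(Z > 1.645 − δ) = Φ(1.344) = 0.9106.

Power ≈ 0.911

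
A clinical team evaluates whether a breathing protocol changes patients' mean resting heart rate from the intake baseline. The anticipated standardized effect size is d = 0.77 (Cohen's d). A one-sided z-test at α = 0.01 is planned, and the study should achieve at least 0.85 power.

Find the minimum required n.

For power 0.85 need Φ(δ − z_{0.01}) = 0.85, so δ = z_{0.01} + z_{0.15} = 2.326 + 1.036 = 3.363.
δ = d·√n ⇒ n = (δ/d)² = (3.363 / 0.77)² = 19.07.
Round up to the next whole unit.

n = 20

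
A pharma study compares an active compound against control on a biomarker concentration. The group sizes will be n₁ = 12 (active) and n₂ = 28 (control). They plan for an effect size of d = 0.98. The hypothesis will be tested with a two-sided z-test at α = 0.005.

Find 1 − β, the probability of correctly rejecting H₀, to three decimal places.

Power ≈ 0.513

Noncentrality parameter: λ = d / √(1/n₁ + 1/n₂) = 0.98 / √(1/12 + 1/28) = 2.8403
Critical value for a two-sided test at α = 0.005: z_{α/2} = 2.807.
Power = Φ(λ − 2.807) + Φ(−λ − 2.807) = Φ(0.033) + Φ(-5.647) = 0.5133 + 0.0000 = 0.5133.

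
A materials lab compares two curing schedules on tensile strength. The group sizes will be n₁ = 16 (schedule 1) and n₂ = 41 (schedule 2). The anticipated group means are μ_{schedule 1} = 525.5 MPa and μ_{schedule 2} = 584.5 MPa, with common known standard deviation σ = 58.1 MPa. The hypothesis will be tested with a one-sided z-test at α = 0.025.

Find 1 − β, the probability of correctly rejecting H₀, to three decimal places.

Standardized effect: d = |μ_{schedule 1} − μ_{schedule 2}| / σ = |525.5 − 584.5| / 58.1 = 1.0155
Noncentrality parameter: δ = d / √(1/n₁ + 1/n₂) = 1.0155 / √(1/16 + 1/41) = 3.4450
Critical value for a one-sided test at α = 0.025: z_α = 1.960.
Power = P(Z > 1.960 − δ) = Φ(1.485) = 0.9312.

Power ≈ 0.931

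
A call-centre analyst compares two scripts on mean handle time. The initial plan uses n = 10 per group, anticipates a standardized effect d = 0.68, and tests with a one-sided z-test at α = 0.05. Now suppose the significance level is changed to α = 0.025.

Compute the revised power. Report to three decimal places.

δ = d·√(n/2) = 0.68 × √(10/2) = 1.5205 (unchanged). New critical value: z_{0.025} = 1.960.
Revised power = P(Z > 1.960 − δ) = Φ(-0.439) = 0.3302.

Power ≈ 0.330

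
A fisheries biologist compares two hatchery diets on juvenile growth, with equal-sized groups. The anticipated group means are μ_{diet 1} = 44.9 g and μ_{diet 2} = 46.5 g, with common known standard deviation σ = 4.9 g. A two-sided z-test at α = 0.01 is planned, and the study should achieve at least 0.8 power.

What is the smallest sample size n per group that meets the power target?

Standardized effect: d = |μ_{diet 1} − μ_{diet 2}| / σ = |44.9 − 46.5| / 4.9 = 0.3265
For power 0.8 need Φ(δ − z_{0.005}) = 0.8, so δ = z_{0.005} + z_{0.20} = 2.576 + 0.842 = 3.417.
(The Φ(−δ − z_{α/2}) term is vanishingly small for δ > 0 and is dropped in the standard sample-size formula.)
δ = d·√(n/2) ⇒ n = 2(δ/d)² = 2 × (3.417 / 0.3265)² = 219.07.
Rounding up, n = 220 per group.

n = 220 per group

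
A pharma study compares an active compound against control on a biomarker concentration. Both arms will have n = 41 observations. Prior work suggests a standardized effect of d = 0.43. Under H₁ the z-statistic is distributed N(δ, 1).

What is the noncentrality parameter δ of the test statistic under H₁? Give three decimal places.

δ = d·√(n/2) = 0.43 × √(41/2) = 1.9469

δ ≈ 1.947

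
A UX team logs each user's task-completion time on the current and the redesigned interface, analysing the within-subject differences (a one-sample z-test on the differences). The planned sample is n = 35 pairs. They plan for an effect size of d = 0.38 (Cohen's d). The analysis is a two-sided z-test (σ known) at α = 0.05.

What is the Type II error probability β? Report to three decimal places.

Noncentrality parameter: δ = d·√n = 0.38 × √35 = 2.2481
Critical value for a two-sided test at α = 0.05: z_{α/2} = 1.960.
Power = Φ(δ − 1.960) + Φ(−δ − 1.960) = Φ(0.288) + Φ(-4.208) = 0.6134 + 0.0000 = 0.6134.
Type II error: β = 1 − power = 1 − 0.6134 = 0.3866.

β ≈ 0.387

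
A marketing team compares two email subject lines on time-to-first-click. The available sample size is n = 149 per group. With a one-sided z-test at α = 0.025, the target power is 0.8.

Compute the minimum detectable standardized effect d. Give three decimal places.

Need Φ(δ − 1.960) = 0.8, so δ = 1.960 + 0.842 = 2.802.
δ = d·√(n/2) ⇒ d = δ/√(n/2) = 2.802/√(149/2) = 0.3246.

d ≈ 0.325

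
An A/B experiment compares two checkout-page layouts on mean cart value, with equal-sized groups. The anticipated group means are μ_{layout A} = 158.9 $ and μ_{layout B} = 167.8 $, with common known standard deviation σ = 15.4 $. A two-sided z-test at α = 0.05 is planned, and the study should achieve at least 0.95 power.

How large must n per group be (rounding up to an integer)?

n = 78 per group

Standardized effect: d = |μ_{layout A} − μ_{layout B}| / σ = |158.9 − 167.8| / 15.4 = 0.5779
Set Φ(δ − 1.960) = 0.95; then δ − 1.960 = Φ⁻¹(0.95) = 1.645, giving δ = 3.605.
(The Φ(−δ − z_{α/2}) term is vanishingly small for δ > 0 and is dropped in the standard sample-size formula.)
δ = d·√(n/2) ⇒ n = 2(δ/d)² = 2 × (3.605 / 0.5779)² = 77.81.
Round up to the next whole unit.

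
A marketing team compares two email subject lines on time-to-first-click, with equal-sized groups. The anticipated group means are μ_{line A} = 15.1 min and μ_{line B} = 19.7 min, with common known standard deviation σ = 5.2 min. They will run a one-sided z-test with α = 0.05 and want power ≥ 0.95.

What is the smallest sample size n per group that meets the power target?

n = 28 per group

Standardized effect: d = |μ_{line A} − μ_{line B}| / σ = |15.1 − 19.7| / 5.2 = 0.8846
Set Φ(δ − 1.645) = 0.95; then δ − 1.645 = Φ⁻¹(0.95) = 1.645, giving δ = 3.290.
δ = d·√(n/2) ⇒ n = 2(δ/d)² = 2 × (3.290 / 0.8846)² = 27.66.
Rounding up, n = 28 per group.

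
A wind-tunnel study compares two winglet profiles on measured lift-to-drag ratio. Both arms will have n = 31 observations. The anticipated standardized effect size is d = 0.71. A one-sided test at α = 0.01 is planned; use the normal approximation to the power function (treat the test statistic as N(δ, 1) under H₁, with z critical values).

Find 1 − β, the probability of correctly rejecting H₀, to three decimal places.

Power ≈ 0.680

Noncentrality parameter: δ = d·√(n/2) = 0.71 × √(31/2) = 2.7953
One-sided α = 0.01 → critical value z_{0.01} = 2.326.
Power = Φ(δ − 2.326) = Φ(0.469) = 0.6804.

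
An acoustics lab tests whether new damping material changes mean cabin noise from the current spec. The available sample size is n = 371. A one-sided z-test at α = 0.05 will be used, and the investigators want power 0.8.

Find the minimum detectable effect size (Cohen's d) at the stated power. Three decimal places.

d ≈ 0.129

Required noncentrality: δ = z_{0.05} + z_{0.20} = 1.645 + 0.842 = 2.486.
δ = d·√n ⇒ d = δ/√n = 2.486/√371 = 0.1291.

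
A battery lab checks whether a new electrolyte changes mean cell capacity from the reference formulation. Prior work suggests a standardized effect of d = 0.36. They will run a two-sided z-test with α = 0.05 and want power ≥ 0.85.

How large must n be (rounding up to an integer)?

n = 70

For power 0.85 need Φ(δ − z_{0.025}) = 0.85, so δ = z_{0.025} + z_{0.15} = 1.960 + 1.036 = 2.996.
(For δ > 0 the lower-tail rejection region contributes negligibly to power, so the one-term inversion is standard.)
δ = d·√n ⇒ n = (δ/d)² = (2.996 / 0.36)² = 69.28.
Rounding up, n = 70.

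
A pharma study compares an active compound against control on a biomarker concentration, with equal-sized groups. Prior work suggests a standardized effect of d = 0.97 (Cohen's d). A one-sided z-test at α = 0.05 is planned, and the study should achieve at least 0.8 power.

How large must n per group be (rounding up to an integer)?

Set Φ(δ − 1.645) = 0.8; then δ − 1.645 = Φ⁻¹(0.8) = 0.842, giving δ = 2.486.
δ = d·√(n/2) ⇒ n = 2(δ/d)² = 2 × (2.486 / 0.97)² = 13.14.
Round up to the next whole unit.

n = 14 per group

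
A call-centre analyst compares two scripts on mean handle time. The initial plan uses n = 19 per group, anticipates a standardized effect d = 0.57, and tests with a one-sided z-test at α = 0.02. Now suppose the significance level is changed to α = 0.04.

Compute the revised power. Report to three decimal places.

δ = d·√(n/2) = 0.57 × √(19/2) = 1.7569 (unchanged). New critical value: z_{0.04} = 1.751.
Revised power = P(Z > 1.751 − δ) = Φ(0.006) = 0.5025.

Power ≈ 0.502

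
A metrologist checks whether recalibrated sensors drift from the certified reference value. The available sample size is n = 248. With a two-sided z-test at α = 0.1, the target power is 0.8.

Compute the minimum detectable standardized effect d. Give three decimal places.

Required noncentrality: δ = z_{0.05} + z_{0.20} = 1.645 + 0.842 = 2.486.
(The second rejection-region term Φ(−δ − z_{α/2}) is negligible and dropped.)
δ = d·√n ⇒ d = δ/√n = 2.486/√248 = 0.1579.

d ≈ 0.158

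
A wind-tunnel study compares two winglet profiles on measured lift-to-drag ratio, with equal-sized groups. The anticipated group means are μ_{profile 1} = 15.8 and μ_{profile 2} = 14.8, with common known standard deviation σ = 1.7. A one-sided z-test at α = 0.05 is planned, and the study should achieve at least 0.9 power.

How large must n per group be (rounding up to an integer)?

Standardized effect: d = |μ_{profile 1} − μ_{profile 2}| / σ = |15.8 − 14.8| / 1.7 = 0.5882
For power 0.9 need Φ(δ − z_{0.05}) = 0.9, so δ = z_{0.05} + z_{0.10} = 1.645 + 1.282 = 2.926.
δ = d·√(n/2) ⇒ n = 2(δ/d)² = 2 × (2.926 / 0.5882)² = 49.50.
Round up to the next whole unit.

n = 50 per group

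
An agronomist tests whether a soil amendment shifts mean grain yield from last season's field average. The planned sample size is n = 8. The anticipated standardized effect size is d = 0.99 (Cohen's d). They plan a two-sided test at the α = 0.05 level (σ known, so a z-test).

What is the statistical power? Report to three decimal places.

Power ≈ 0.800

Noncentrality parameter: δ = d·√n = 0.99 × √8 = 2.8001
Two-sided α = 0.05 → critical value z_{0.025} = 1.960.
Power = Φ(δ − 1.960) + Φ(−δ − 1.960) = Φ(0.840) + Φ(-4.760) = 0.7996 + 0.0000 = 0.7996.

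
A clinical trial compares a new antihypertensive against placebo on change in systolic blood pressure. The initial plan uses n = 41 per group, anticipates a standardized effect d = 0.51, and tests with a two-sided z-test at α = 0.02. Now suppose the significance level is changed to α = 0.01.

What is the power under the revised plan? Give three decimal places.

Power ≈ 0.395

δ = d·√(n/2) = 0.51 × √(41/2) = 2.3091 (unchanged). New critical value: z_{0.005} = 2.576.
Revised power = Φ(δ − 2.576) + Φ(−δ − 2.576) = Φ(-0.267) + Φ(-4.885) = 0.3948 + 0.0000 = 0.3948.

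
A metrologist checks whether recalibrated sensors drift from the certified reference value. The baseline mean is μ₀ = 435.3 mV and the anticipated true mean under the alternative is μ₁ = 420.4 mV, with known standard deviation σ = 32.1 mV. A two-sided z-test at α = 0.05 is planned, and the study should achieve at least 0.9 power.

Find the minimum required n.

n = 49

Standardized effect: d = |μ₁ − μ₀| / σ = |420.4 − 435.3| / 32.1 = 0.4642
Set Φ(δ − 1.960) = 0.9; then δ − 1.960 = Φ⁻¹(0.9) = 1.282, giving δ = 3.242.
(The Φ(−δ − z_{α/2}) term is vanishingly small for δ > 0 and is dropped in the standard sample-size formula.)
δ = d·√n ⇒ n = (δ/d)² = (3.242 / 0.4642)² = 48.77.
Round up to the next whole unit.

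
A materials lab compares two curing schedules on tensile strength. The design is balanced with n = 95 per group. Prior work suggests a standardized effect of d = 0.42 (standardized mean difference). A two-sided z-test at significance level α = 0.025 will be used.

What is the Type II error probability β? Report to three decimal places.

β ≈ 0.257

Noncentrality parameter: δ = d·√(n/2) = 0.42 × √(95/2) = 2.8947
Critical value for a two-sided test at α = 0.025: z_{α/2} = 2.241.
Power = Φ(δ − 2.241) + Φ(−δ − 2.241) = Φ(0.653) + Φ(-5.136) = 0.7432 + 0.0000 = 0.7432.
Type II error: β = 1 − power = 1 − 0.7432 = 0.2568.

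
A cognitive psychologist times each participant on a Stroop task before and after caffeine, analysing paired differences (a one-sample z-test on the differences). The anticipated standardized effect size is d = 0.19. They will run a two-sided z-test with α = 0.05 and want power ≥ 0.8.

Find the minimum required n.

n = 218

For power 0.8 need Φ(δ − z_{0.025}) = 0.8, so δ = z_{0.025} + z_{0.20} = 1.960 + 0.842 = 2.802.
(For δ > 0 the lower-tail rejection region contributes negligibly to power, so the one-term inversion is standard.)
δ = d·√n ⇒ n = (δ/d)² = (2.802 / 0.19)² = 217.42.
Rounding up, n = 218.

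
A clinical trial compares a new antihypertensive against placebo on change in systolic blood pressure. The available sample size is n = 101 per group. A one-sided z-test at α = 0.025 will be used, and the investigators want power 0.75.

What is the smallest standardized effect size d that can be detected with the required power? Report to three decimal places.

Need Φ(δ − 1.960) = 0.75, so δ = 1.960 + 0.674 = 2.634.
δ = d·√(n/2) ⇒ d = δ/√(n/2) = 2.634/√(101/2) = 0.3707.

d ≈ 0.371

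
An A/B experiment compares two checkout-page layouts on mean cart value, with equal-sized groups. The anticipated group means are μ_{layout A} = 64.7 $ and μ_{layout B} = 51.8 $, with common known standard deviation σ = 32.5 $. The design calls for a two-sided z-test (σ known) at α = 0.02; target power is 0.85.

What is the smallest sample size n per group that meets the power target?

n = 144 per group

Standardized effect: d = |μ_{layout A} − μ_{layout B}| / σ = |64.7 − 51.8| / 32.5 = 0.3969
Set Φ(δ − 2.326) = 0.85; then δ − 2.326 = Φ⁻¹(0.85) = 1.036, giving δ = 3.363.
(For δ > 0 the lower-tail rejection region contributes negligibly to power, so the one-term inversion is standard.)
δ = d·√(n/2) ⇒ n = 2(δ/d)² = 2 × (3.363 / 0.3969)² = 143.55.
Rounding up, n = 144 per group.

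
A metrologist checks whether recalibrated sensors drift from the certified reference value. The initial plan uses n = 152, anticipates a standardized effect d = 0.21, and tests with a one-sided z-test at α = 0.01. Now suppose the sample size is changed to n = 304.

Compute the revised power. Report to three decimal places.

With n = 304: δ = d·√n = 0.21 × √304 = 3.6615. Critical value z_{0.01} = 2.326.
Revised power = P(Z > 2.326 − δ) = Φ(1.335) = 0.9091.

Power ≈ 0.909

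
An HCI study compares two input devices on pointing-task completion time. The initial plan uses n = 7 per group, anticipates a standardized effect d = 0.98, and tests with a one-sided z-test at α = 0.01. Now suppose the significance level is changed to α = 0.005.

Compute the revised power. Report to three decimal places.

δ = d·√(n/2) = 0.98 × √(7/2) = 1.8334 (unchanged). New critical value: z_{0.005} = 2.576.
Revised power = Φ(δ − 2.576) = Φ(-0.742) = 0.2289.

Power ≈ 0.229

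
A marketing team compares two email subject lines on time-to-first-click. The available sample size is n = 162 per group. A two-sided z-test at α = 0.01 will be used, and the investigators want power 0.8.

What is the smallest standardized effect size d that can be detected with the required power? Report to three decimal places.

Required noncentrality: δ = z_{0.005} + z_{0.20} = 2.576 + 0.842 = 3.417.
(The second rejection-region term Φ(−δ − z_{α/2}) is negligible and dropped.)
δ = d·√(n/2) ⇒ d = δ/√(n/2) = 3.417/√(162/2) = 0.3797.

d ≈ 0.380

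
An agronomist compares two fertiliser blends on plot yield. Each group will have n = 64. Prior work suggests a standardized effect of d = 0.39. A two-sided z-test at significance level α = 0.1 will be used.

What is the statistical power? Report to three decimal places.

Noncentrality parameter: δ = d·√(n/2) = 0.39 × √(64/2) = 2.2062
Critical value for a two-sided test at α = 0.1: z_{α/2} = 1.645.
Power = Φ(δ − 1.645) + Φ(−δ − 1.645) = Φ(0.561) + Φ(-3.851) = 0.7127 + 0.0001 = 0.7128.

Power ≈ 0.713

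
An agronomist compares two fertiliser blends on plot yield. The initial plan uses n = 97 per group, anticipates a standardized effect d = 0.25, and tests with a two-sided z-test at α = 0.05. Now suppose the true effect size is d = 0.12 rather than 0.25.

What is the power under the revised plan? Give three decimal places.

With d = 0.12: δ = d·√(n/2) = 0.12 × √(97/2) = 0.8357. Critical value z_{0.025} = 1.960.
Revised power = Φ(δ − 1.960) + Φ(−δ − 1.960) = Φ(-1.124) + Φ(-2.796) = 0.1305 + 0.0026 = 0.1330.

Power ≈ 0.133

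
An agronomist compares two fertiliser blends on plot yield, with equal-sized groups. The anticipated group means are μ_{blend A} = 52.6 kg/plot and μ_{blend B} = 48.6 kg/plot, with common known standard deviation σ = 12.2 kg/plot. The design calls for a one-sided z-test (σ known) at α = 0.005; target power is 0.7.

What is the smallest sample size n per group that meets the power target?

n = 179 per group

Standardized effect: d = |μ_{blend A} − μ_{blend B}| / σ = |52.6 − 48.6| / 12.2 = 0.3279
For power 0.7 need Φ(δ − z_{0.005}) = 0.7, so δ = z_{0.005} + z_{0.30} = 2.576 + 0.524 = 3.100.
δ = d·√(n/2) ⇒ n = 2(δ/d)² = 2 × (3.100 / 0.3279)² = 178.82.
Round up to the next whole unit.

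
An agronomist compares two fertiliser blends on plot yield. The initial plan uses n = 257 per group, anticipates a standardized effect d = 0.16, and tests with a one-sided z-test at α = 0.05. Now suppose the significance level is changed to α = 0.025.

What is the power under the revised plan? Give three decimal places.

δ = d·√(n/2) = 0.16 × √(257/2) = 1.8137 (unchanged). New critical value: z_{0.025} = 1.960.
Revised power = Φ(δ − 1.960) = Φ(-0.146) = 0.4419.

Power ≈ 0.442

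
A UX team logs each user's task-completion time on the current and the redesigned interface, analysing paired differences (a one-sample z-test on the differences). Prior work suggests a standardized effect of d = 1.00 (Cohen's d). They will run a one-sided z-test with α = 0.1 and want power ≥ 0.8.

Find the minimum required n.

n = 5

Set Φ(δ − 1.282) = 0.8; then δ − 1.282 = Φ⁻¹(0.8) = 0.842, giving δ = 2.123.
δ = d·√n ⇒ n = (δ/d)² = (2.123 / 1.00)² = 4.51.
Round up to the next whole unit.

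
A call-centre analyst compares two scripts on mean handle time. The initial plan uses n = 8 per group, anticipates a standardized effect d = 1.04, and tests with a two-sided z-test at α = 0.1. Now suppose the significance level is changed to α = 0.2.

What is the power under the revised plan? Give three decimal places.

δ = d·√(n/2) = 1.04 × √(8/2) = 2.0800 (unchanged). New critical value: z_{0.1} = 1.282.
Revised power = Φ(δ − 1.282) + Φ(−δ − 1.282) = Φ(0.798) + Φ(-3.362) = 0.7877 + 0.0004 = 0.7881.

Power ≈ 0.788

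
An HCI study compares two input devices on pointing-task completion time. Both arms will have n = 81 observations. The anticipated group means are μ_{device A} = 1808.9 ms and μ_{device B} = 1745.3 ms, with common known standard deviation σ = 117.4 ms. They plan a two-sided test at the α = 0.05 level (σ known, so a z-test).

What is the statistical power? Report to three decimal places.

Standardized effect: d = |μ_{device A} − μ_{device B}| / σ = |1808.9 − 1745.3| / 117.4 = 0.5417
Noncentrality parameter: δ = d·√(n/2) = 0.5417 × √(81/2) = 3.4476
Critical value for a two-sided test at α = 0.05: z_{α/2} = 1.960.
Power = Φ(δ − 1.960) + Φ(−δ − 1.960) = Φ(1.488) + Φ(-5.408) = 0.9316 + 0.0000 = 0.9316.

Power ≈ 0.932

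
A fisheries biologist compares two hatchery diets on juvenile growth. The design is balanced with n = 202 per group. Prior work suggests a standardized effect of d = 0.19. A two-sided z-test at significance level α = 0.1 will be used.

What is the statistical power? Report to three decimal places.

Power ≈ 0.605

Noncentrality parameter: δ = d·√(n/2) = 0.19 × √(202/2) = 1.9095
Two-sided α = 0.1 → critical value z_{0.05} = 1.645.
Power = Φ(δ − 1.645) + Φ(−δ − 1.645) = Φ(0.265) + Φ(-3.554) = 0.6043 + 0.0002 = 0.6045.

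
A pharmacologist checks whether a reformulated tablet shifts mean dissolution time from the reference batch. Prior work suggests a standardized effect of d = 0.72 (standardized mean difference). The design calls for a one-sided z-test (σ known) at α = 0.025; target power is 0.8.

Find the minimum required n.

n = 16

Set Φ(δ − 1.960) = 0.8; then δ − 1.960 = Φ⁻¹(0.8) = 0.842, giving δ = 2.802.
δ = d·√n ⇒ n = (δ/d)² = (2.802 / 0.72)² = 15.14.
Round up to the next whole unit.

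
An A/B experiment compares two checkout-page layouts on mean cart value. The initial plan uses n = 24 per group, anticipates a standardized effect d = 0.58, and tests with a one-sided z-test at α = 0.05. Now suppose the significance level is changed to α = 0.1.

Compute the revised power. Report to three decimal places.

Power ≈ 0.767

δ = d·√(n/2) = 0.58 × √(24/2) = 2.0092 (unchanged). New critical value: z_{0.1} = 1.282.
Revised power = Φ(δ − 1.282) = Φ(0.728) = 0.7666.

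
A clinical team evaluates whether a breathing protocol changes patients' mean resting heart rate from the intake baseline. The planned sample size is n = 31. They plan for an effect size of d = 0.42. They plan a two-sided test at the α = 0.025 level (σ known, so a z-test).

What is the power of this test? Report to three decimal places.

Power ≈ 0.539

Noncentrality parameter: δ = d·√n = 0.42 × √31 = 2.3385
Critical value for a two-sided test at α = 0.025: z_{α/2} = 2.241.
Power = Φ(δ − 2.241) + Φ(−δ − 2.241) = Φ(0.097) + Φ(-4.580) = 0.5387 + 0.0000 = 0.5387.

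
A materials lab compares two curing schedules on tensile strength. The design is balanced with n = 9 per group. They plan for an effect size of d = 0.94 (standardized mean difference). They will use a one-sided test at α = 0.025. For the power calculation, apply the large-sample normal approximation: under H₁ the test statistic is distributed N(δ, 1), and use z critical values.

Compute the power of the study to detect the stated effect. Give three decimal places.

Power ≈ 0.514

Noncentrality parameter: δ = d·√(n/2) = 0.94 × √(9/2) = 1.9940
Critical value for a one-sided test at α = 0.025: z_α = 1.960.
Power = P(Z > 1.960 − δ) = Φ(0.034) = 0.5136.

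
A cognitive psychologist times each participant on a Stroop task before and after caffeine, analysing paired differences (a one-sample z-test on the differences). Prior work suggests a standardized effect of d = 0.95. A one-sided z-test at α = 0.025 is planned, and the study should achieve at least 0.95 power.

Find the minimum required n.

n = 15

Set Φ(δ − 1.960) = 0.95; then δ − 1.960 = Φ⁻¹(0.95) = 1.645, giving δ = 3.605.
δ = d·√n ⇒ n = (δ/d)² = (3.605 / 0.95)² = 14.40.
Round up to the next whole unit.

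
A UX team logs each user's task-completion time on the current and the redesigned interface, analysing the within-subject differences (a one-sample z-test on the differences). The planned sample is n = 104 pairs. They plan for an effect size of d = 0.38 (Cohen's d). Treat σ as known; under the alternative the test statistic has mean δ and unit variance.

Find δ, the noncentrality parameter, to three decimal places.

The noncentrality parameter scales effect size by the design's sample-size factor: δ = d·√n = 0.38 × √104 = 3.8753

δ ≈ 3.875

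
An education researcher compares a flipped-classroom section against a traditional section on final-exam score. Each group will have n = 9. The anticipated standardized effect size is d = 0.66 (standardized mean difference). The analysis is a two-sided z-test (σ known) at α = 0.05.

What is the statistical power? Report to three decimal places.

Power ≈ 0.288

Noncentrality parameter: δ = d·√(n/2) = 0.66 × √(9/2) = 1.4001
Critical value for a two-sided test at α = 0.05: z_{α/2} = 1.960.
Power = Φ(δ − 1.960) + Φ(−δ − 1.960) = Φ(-0.560) + Φ(-3.360) = 0.2878 + 0.0004 = 0.2882.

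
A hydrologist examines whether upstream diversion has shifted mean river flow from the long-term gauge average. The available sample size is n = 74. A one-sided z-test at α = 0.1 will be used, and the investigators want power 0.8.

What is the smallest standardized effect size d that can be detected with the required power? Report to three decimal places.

Need Φ(δ − 1.282) = 0.8, so δ = 1.282 + 0.842 = 2.123.
δ = d·√n ⇒ d = δ/√n = 2.123/√74 = 0.2468.

d ≈ 0.247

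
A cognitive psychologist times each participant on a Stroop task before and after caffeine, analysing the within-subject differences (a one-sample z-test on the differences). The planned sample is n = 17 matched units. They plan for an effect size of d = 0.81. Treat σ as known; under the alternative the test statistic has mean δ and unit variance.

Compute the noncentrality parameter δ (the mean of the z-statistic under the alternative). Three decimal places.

δ = d·√n = 0.81 × √17 = 3.3397

δ ≈ 3.340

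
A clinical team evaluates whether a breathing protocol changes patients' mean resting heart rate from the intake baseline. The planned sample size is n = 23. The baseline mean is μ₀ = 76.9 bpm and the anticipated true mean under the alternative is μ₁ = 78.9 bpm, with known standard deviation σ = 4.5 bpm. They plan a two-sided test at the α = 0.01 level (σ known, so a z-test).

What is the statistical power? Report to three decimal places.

Power ≈ 0.328

Standardized effect: d = |μ₁ − μ₀| / σ = |78.9 − 76.9| / 4.5 = 0.4444
Noncentrality parameter: δ = d·√n = 0.4444 × √23 = 2.1315
Two-sided α = 0.01 → critical value z_{0.005} = 2.576.
Power = Φ(δ − 2.576) + Φ(−δ − 2.576) = Φ(-0.444) + Φ(-4.707) = 0.3284 + 0.0000 = 0.3284.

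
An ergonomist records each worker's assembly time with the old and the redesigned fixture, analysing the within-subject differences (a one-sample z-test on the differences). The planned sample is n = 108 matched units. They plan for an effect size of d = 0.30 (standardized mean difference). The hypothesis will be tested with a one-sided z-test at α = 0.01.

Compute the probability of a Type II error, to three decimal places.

Noncentrality parameter: δ = d·√n = 0.30 × √108 = 3.1177
Critical value for a one-sided test at α = 0.01: z_α = 2.326.
Power = Φ(δ − 2.326) = Φ(0.791) = 0.7856.
Type II error: β = 1 − power = 1 − 0.7856 = 0.2144.

β ≈ 0.214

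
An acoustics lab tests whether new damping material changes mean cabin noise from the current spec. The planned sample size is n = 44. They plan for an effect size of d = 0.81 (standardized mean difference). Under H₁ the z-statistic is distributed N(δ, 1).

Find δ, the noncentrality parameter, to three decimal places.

δ ≈ 5.373

The noncentrality parameter scales effect size by the design's sample-size factor: δ = d·√n = 0.81 × √44 = 5.3729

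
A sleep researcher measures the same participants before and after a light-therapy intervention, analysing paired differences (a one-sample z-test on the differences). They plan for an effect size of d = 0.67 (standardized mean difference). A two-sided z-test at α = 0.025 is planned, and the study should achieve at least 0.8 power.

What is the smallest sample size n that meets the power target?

Set Φ(δ − 2.241) = 0.8; then δ − 2.241 = Φ⁻¹(0.8) = 0.842, giving δ = 3.083.
(The Φ(−δ − z_{α/2}) term is vanishingly small for δ > 0 and is dropped in the standard sample-size formula.)
δ = d·√n ⇒ n = (δ/d)² = (3.083 / 0.67)² = 21.17.
Rounding up, n = 22.

n = 22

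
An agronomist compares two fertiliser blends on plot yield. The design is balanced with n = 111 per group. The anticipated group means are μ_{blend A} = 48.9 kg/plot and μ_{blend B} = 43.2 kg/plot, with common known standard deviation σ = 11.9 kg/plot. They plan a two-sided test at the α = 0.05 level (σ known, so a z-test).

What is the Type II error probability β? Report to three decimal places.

Standardized effect: d = |μ_{blend A} − μ_{blend B}| / σ = |48.9 − 43.2| / 11.9 = 0.4790
Noncentrality parameter: δ = d·√(n/2) = 0.4790 × √(111/2) = 3.5684
Two-sided α = 0.05 → critical value z_{0.025} = 1.960.
Power = Φ(δ − 1.960) + Φ(−δ − 1.960) = Φ(1.608) + Φ(-5.528) = 0.9461 + 0.0000 = 0.9461.
Type II error: β = 1 − power = 1 − 0.9461 = 0.0539.

β ≈ 0.054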